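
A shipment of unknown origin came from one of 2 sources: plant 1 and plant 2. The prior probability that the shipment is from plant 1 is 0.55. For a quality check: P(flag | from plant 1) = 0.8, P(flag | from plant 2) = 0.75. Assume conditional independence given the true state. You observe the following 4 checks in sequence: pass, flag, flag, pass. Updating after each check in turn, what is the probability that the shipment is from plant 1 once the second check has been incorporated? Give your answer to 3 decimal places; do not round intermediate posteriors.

Apply Bayes' rule sequentially, carrying P(plant 1) forward.
After 'pass': P(plant 1) = 0.2·0.5500 / (0.2·0.5500 + 0.25·0.4500) ≈ 0.4944
After 'flag': P(plant 1) = 0.8·0.4944 / (0.8·0.4944 + 0.75·0.5056) ≈ 0.5105

0.511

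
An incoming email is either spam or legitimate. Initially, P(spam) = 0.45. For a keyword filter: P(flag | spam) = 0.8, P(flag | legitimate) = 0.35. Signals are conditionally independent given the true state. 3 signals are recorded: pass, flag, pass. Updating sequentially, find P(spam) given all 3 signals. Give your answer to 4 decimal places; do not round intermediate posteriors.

Each posterior becomes the prior for the next update.
After 'pass': P(spam) = 0.2·0.4500 / (0.2·0.4500 + 0.65·0.5500) ≈ 0.2011
After 'flag': P(spam) = 0.8·0.2011 / (0.8·0.2011 + 0.35·0.7989) ≈ 0.3653
After 'pass': P(spam) = 0.2·0.3653 / (0.2·0.3653 + 0.65·0.6347) ≈ 0.1504

0.1504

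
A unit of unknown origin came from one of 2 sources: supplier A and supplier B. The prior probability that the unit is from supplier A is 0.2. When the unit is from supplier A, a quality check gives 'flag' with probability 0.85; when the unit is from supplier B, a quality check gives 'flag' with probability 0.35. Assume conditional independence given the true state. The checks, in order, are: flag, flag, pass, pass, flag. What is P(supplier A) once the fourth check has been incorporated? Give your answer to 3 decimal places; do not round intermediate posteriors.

After 'flag': P(supplier A) = 0.85·0.2000 / (0.85·0.2000 + 0.35·0.8000) ≈ 0.3778
After 'flag': P(supplier A) = 0.85·0.3778 / (0.85·0.3778 + 0.35·0.6222) ≈ 0.5959
After 'pass': P(supplier A) = 0.15·0.5959 / (0.15·0.5959 + 0.65·0.4041) ≈ 0.2539
After 'pass': P(supplier A) = 0.15·0.2539 / (0.15·0.2539 + 0.65·0.7461) ≈ 0.0728

0.073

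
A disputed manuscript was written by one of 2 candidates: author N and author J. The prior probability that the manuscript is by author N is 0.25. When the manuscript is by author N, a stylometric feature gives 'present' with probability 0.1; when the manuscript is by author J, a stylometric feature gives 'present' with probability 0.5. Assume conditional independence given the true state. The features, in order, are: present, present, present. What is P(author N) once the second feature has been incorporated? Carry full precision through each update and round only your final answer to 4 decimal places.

After 'present': P(author N) = 0.1·0.2500 / (0.1·0.2500 + 0.5·0.7500) ≈ 0.0625
After 'present': P(author N) = 0.1·0.0625 / (0.1·0.0625 + 0.5·0.9375) ≈ 0.0132

0.0132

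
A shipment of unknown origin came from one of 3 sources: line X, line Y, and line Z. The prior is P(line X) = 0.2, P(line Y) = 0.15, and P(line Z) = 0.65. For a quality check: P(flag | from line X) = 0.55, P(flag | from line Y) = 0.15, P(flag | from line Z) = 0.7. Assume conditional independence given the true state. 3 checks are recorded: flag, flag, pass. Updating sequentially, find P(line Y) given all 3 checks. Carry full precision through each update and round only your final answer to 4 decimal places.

0.0228

After 'flag': normaliser = 0.55·0.2000 + 0.15·0.1500 + 0.7·0.6500; P(line X) ≈ 0.1872, P(line Y) ≈ 0.0383, P(line Z) ≈ 0.7745
After 'flag': normaliser = 0.55·0.1872 + 0.15·0.0383 + 0.7·0.7745; P(line X) ≈ 0.1582, P(line Y) ≈ 0.0088, P(line Z) ≈ 0.8330
After 'pass': normaliser = 0.45·0.1582 + 0.85·0.0088 + 0.3·0.8330; P(line X) ≈ 0.2167, P(line Y) ≈ 0.0228, P(line Z) ≈ 0.7605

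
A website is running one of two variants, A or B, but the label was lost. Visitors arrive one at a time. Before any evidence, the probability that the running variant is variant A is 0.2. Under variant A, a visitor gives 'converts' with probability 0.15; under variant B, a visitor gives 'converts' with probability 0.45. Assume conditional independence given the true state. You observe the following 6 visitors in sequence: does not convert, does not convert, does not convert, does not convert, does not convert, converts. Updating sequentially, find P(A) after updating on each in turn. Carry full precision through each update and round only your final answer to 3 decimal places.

After 'does not convert': P(A) = 0.85·0.2000 / (0.85·0.2000 + 0.55·0.8000) ≈ 0.2787
After 'does not convert': P(A) = 0.85·0.2787 / (0.85·0.2787 + 0.55·0.7213) ≈ 0.3739
After 'does not convert': P(A) = 0.85·0.3739 / (0.85·0.3739 + 0.55·0.6261) ≈ 0.4799
After 'does not convert': P(A) = 0.85·0.4799 / (0.85·0.4799 + 0.55·0.5201) ≈ 0.5878
After 'does not convert': P(A) = 0.85·0.5878 / (0.85·0.5878 + 0.55·0.4122) ≈ 0.6879
After 'converts': P(A) = 0.15·0.6879 / (0.15·0.6879 + 0.45·0.3121) ≈ 0.4235

0.424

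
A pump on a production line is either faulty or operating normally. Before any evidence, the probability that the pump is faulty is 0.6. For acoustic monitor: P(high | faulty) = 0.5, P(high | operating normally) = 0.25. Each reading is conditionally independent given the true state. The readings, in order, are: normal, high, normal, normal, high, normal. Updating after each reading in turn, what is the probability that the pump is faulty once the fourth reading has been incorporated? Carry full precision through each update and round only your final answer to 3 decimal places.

0.471

After 'normal': P(faulty) = 0.5·0.6000 / (0.5·0.6000 + 0.75·0.4000) ≈ 0.5000
After 'high': P(faulty) = 0.5·0.5000 / (0.5·0.5000 + 0.25·0.5000) ≈ 0.6667
After 'normal': P(faulty) = 0.5·0.6667 / (0.5·0.6667 + 0.75·0.3333) ≈ 0.5714
After 'normal': P(faulty) = 0.5·0.5714 / (0.5·0.5714 + 0.75·0.4286) ≈ 0.4706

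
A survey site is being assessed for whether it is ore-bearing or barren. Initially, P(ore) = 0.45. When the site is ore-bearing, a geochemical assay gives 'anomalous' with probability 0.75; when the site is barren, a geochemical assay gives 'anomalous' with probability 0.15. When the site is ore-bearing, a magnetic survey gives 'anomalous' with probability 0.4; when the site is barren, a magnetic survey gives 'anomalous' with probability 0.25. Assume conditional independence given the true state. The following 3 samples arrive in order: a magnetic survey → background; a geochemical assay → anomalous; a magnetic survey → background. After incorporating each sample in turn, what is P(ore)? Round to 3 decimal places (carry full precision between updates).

0.724

After a magnetic survey='background': P(ore) = 0.6·0.4500 / (0.6·0.4500 + 0.75·0.5500) ≈ 0.3956
After a geochemical assay='anomalous': P(ore) = 0.75·0.3956 / (0.75·0.3956 + 0.15·0.6044) ≈ 0.7660
After a magnetic survey='background': P(ore) = 0.6·0.7660 / (0.6·0.7660 + 0.75·0.2340) ≈ 0.7236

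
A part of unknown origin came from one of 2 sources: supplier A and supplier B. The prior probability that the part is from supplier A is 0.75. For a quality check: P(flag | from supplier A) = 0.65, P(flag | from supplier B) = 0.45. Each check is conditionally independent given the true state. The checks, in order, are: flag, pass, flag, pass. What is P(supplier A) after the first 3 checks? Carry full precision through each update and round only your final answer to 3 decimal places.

After 'flag': P(supplier A) = 0.65·0.7500 / (0.65·0.7500 + 0.45·0.2500) ≈ 0.8125
After 'pass': P(supplier A) = 0.35·0.8125 / (0.35·0.8125 + 0.55·0.1875) ≈ 0.7339
After 'flag': P(supplier A) = 0.65·0.7339 / (0.65·0.7339 + 0.45·0.2661) ≈ 0.7993

0.799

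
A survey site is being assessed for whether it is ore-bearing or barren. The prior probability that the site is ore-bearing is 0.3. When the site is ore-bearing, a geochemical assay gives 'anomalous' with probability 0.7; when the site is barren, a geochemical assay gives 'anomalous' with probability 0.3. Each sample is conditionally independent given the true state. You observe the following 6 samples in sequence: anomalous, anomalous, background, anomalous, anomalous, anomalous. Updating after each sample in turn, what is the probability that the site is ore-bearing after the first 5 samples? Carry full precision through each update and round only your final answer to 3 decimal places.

0.845

Apply Bayes' rule sequentially, carrying P(ore) forward.
After 'anomalous': P(ore) = 0.7·0.3000 / (0.7·0.3000 + 0.3·0.7000) ≈ 0.5000
After 'anomalous': P(ore) = 0.7·0.5000 / (0.7·0.5000 + 0.3·0.5000) ≈ 0.7000
After 'background': P(ore) = 0.3·0.7000 / (0.3·0.7000 + 0.7·0.3000) ≈ 0.5000
After 'anomalous': P(ore) = 0.7·0.5000 / (0.7·0.5000 + 0.3·0.5000) ≈ 0.7000
After 'anomalous': P(ore) = 0.7·0.7000 / (0.7·0.7000 + 0.3·0.3000) ≈ 0.8448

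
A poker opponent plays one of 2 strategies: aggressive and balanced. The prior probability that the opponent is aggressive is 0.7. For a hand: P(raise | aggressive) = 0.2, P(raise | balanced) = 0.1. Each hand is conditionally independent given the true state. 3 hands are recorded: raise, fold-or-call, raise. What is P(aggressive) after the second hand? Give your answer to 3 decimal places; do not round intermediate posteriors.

0.806

After 'raise': P(aggressive) = 0.2·0.7000 / (0.2·0.7000 + 0.1·0.3000) ≈ 0.8235
After 'fold-or-call': P(aggressive) = 0.8·0.8235 / (0.8·0.8235 + 0.9·0.1765) ≈ 0.8058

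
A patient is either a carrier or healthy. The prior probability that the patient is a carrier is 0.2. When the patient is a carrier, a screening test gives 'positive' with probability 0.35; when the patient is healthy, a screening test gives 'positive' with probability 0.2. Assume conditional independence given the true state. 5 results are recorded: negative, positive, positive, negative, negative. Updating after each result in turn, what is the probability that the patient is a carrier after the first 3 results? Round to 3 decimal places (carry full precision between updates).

After 'negative': P(carrier) = 0.65·0.2000 / (0.65·0.2000 + 0.8·0.8000) ≈ 0.1688
After 'positive': P(carrier) = 0.35·0.1688 / (0.35·0.1688 + 0.2·0.8312) ≈ 0.2622
After 'positive': P(carrier) = 0.35·0.2622 / (0.35·0.2622 + 0.2·0.7378) ≈ 0.3835

0.384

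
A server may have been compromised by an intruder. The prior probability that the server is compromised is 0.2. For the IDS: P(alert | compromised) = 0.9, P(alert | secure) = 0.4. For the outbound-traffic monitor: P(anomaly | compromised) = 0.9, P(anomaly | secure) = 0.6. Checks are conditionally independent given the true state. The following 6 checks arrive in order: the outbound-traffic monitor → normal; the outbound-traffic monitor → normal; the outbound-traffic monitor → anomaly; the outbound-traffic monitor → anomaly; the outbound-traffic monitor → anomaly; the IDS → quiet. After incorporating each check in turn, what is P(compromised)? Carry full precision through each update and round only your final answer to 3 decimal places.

After the outbound-traffic monitor='normal': P(compromised) = 0.1·0.2000 / (0.1·0.2000 + 0.4·0.8000) ≈ 0.0588
After the outbound-traffic monitor='normal': P(compromised) = 0.1·0.0588 / (0.1·0.0588 + 0.4·0.9412) ≈ 0.0154
After the outbound-traffic monitor='anomaly': P(compromised) = 0.9·0.0154 / (0.9·0.0154 + 0.6·0.9846) ≈ 0.0229
After the outbound-traffic monitor='anomaly': P(compromised) = 0.9·0.0229 / (0.9·0.0229 + 0.6·0.9771) ≈ 0.0340
After the outbound-traffic monitor='anomaly': P(compromised) = 0.9·0.0340 / (0.9·0.0340 + 0.6·0.9660) ≈ 0.0501
After the IDS='quiet': P(compromised) = 0.1·0.0501 / (0.1·0.0501 + 0.6·0.9499) ≈ 0.0087

0.009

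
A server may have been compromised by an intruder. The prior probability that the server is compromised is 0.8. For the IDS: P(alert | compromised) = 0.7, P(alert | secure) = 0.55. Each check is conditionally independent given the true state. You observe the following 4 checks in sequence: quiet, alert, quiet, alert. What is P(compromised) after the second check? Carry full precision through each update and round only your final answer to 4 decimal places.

After 'quiet': P(compromised) = 0.3·0.8000 / (0.3·0.8000 + 0.45·0.2000) ≈ 0.7273
After 'alert': P(compromised) = 0.7·0.7273 / (0.7·0.7273 + 0.55·0.2727) ≈ 0.7724

0.7724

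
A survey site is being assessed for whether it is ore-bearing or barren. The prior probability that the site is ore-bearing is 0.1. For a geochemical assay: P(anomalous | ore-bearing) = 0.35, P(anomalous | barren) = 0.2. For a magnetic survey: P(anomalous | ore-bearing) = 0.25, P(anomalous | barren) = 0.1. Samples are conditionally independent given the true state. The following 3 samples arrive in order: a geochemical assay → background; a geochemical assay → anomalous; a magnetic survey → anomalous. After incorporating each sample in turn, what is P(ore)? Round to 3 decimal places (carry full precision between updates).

After a geochemical assay='background': P(ore) = 0.65·0.1000 / (0.65·0.1000 + 0.8·0.9000) ≈ 0.0828
After a geochemical assay='anomalous': P(ore) = 0.35·0.0828 / (0.35·0.0828 + 0.2·0.9172) ≈ 0.1364
After a magnetic survey='anomalous': P(ore) = 0.25·0.1364 / (0.25·0.1364 + 0.1·0.8636) ≈ 0.2831

0.283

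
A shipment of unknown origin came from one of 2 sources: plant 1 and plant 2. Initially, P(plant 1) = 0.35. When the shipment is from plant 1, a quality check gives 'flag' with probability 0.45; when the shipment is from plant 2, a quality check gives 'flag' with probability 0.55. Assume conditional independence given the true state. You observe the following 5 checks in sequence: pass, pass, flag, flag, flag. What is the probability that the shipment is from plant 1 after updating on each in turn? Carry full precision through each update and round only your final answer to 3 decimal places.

0.306

After 'pass': P(plant 1) = 0.55·0.3500 / (0.55·0.3500 + 0.45·0.6500) ≈ 0.3969
After 'pass': P(plant 1) = 0.55·0.3969 / (0.55·0.3969 + 0.45·0.6031) ≈ 0.4458
After 'flag': P(plant 1) = 0.45·0.4458 / (0.45·0.4458 + 0.55·0.5542) ≈ 0.3969
After 'flag': P(plant 1) = 0.45·0.3969 / (0.45·0.3969 + 0.55·0.6031) ≈ 0.3500
After 'flag': P(plant 1) = 0.45·0.3500 / (0.45·0.3500 + 0.55·0.6500) ≈ 0.3058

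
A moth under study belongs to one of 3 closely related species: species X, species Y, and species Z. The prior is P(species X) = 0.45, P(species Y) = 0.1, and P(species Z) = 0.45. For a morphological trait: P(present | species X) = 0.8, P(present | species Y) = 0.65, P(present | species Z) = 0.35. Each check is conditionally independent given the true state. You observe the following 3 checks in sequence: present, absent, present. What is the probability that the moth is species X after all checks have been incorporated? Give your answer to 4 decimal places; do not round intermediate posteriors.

After 'present': normaliser = 0.8·0.4500 + 0.65·0.1000 + 0.35·0.4500; P(species X) ≈ 0.6180, P(species Y) ≈ 0.1116, P(species Z) ≈ 0.2704
After 'absent': normaliser = 0.2·0.6180 + 0.35·0.1116 + 0.65·0.2704; P(species X) ≈ 0.3653, P(species Y) ≈ 0.1154, P(species Z) ≈ 0.5193
After 'present': normaliser = 0.8·0.3653 + 0.65·0.1154 + 0.35·0.5193; P(species X) ≈ 0.5323, P(species Y) ≈ 0.1366, P(species Z) ≈ 0.3311

0.5323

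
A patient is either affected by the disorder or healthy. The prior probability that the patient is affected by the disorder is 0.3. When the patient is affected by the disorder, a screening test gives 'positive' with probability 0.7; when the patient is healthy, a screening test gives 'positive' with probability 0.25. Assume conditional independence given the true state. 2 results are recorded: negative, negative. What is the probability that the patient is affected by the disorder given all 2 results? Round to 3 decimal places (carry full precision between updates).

After 'negative': P(affected) = 0.3·0.3000 / (0.3·0.3000 + 0.75·0.7000) ≈ 0.1463
After 'negative': P(affected) = 0.3·0.1463 / (0.3·0.1463 + 0.75·0.8537) ≈ 0.0642

0.064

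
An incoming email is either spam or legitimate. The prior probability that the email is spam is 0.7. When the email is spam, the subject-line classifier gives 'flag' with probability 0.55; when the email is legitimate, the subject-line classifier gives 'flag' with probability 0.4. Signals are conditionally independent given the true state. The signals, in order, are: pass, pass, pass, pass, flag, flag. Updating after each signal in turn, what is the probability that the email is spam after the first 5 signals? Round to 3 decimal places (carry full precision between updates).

After 'pass': P(spam) = 0.45·0.7000 / (0.45·0.7000 + 0.6·0.3000) ≈ 0.6364
After 'pass': P(spam) = 0.45·0.6364 / (0.45·0.6364 + 0.6·0.3636) ≈ 0.5676
After 'pass': P(spam) = 0.45·0.5676 / (0.45·0.5676 + 0.6·0.4324) ≈ 0.4961
After 'pass': P(spam) = 0.45·0.4961 / (0.45·0.4961 + 0.6·0.5039) ≈ 0.4247
After 'flag': P(spam) = 0.55·0.4247 / (0.55·0.4247 + 0.4·0.5753) ≈ 0.5038

0.504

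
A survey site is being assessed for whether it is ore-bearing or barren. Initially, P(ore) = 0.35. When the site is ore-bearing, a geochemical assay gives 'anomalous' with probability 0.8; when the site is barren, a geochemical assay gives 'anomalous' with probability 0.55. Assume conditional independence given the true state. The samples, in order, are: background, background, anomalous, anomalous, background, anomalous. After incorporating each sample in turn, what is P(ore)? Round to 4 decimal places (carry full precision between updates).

0.1270

After 'background': P(ore) = 0.2·0.3500 / (0.2·0.3500 + 0.45·0.6500) ≈ 0.1931
After 'background': P(ore) = 0.2·0.1931 / (0.2·0.1931 + 0.45·0.8069) ≈ 0.0961
After 'anomalous': P(ore) = 0.8·0.0961 / (0.8·0.0961 + 0.55·0.9039) ≈ 0.1340
After 'anomalous': P(ore) = 0.8·0.1340 / (0.8·0.1340 + 0.55·0.8660) ≈ 0.1837
After 'background': P(ore) = 0.2·0.1837 / (0.2·0.1837 + 0.45·0.8163) ≈ 0.0909
After 'anomalous': P(ore) = 0.8·0.0909 / (0.8·0.0909 + 0.55·0.9091) ≈ 0.1270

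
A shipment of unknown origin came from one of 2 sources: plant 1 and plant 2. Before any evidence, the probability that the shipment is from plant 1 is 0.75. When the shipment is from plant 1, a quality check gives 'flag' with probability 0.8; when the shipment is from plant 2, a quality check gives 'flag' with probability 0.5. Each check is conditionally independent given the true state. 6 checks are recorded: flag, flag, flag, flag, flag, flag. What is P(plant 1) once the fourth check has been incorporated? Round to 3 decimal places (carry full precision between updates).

0.952

After 'flag': P(plant 1) = 0.8·0.7500 / (0.8·0.7500 + 0.5·0.2500) ≈ 0.8276
After 'flag': P(plant 1) = 0.8·0.8276 / (0.8·0.8276 + 0.5·0.1724) ≈ 0.8848
After 'flag': P(plant 1) = 0.8·0.8848 / (0.8·0.8848 + 0.5·0.1152) ≈ 0.9247
After 'flag': P(plant 1) = 0.8·0.9247 / (0.8·0.9247 + 0.5·0.0753) ≈ 0.9516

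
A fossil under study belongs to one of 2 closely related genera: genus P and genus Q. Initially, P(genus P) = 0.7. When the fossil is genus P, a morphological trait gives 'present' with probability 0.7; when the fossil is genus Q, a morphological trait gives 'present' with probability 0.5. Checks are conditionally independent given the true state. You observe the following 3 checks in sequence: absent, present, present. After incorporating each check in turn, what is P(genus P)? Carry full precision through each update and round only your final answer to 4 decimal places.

0.7329

After 'absent': P(genus P) = 0.3·0.7000 / (0.3·0.7000 + 0.5·0.3000) ≈ 0.5833
After 'present': P(genus P) = 0.7·0.5833 / (0.7·0.5833 + 0.5·0.4167) ≈ 0.6622
After 'present': P(genus P) = 0.7·0.6622 / (0.7·0.6622 + 0.5·0.3378) ≈ 0.7329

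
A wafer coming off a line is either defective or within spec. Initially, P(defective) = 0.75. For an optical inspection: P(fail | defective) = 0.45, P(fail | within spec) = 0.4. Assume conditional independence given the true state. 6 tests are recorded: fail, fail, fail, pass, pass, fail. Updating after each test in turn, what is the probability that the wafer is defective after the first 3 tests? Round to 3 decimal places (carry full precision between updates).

After 'fail': P(defective) = 0.45·0.7500 / (0.45·0.7500 + 0.4·0.2500) ≈ 0.7714
After 'fail': P(defective) = 0.45·0.7714 / (0.45·0.7714 + 0.4·0.2286) ≈ 0.7915
After 'fail': P(defective) = 0.45·0.7915 / (0.45·0.7915 + 0.4·0.2085) ≈ 0.8103

0.810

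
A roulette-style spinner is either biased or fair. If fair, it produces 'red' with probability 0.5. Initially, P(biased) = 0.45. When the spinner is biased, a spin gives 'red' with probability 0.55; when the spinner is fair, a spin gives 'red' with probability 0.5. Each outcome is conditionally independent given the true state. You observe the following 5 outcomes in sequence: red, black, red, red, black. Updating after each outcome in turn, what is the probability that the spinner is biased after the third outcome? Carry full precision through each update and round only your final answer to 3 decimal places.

0.471

After 'red': P(biased) = 0.55·0.4500 / (0.55·0.4500 + 0.5·0.5500) ≈ 0.4737
After 'black': P(biased) = 0.45·0.4737 / (0.45·0.4737 + 0.5·0.5263) ≈ 0.4475
After 'red': P(biased) = 0.55·0.4475 / (0.55·0.4475 + 0.5·0.5525) ≈ 0.4712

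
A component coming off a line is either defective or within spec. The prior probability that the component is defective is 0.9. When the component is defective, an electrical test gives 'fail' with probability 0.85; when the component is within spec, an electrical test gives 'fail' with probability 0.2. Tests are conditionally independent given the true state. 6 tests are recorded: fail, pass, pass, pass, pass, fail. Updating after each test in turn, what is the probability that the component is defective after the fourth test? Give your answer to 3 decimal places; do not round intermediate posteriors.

0.201

Each posterior becomes the prior for the next update.
After 'fail': P(defective) = 0.85·0.9000 / (0.85·0.9000 + 0.2·0.1000) ≈ 0.9745
After 'pass': P(defective) = 0.15·0.9745 / (0.15·0.9745 + 0.8·0.0255) ≈ 0.8776
After 'pass': P(defective) = 0.15·0.8776 / (0.15·0.8776 + 0.8·0.1224) ≈ 0.5735
After 'pass': P(defective) = 0.15·0.5735 / (0.15·0.5735 + 0.8·0.4265) ≈ 0.2014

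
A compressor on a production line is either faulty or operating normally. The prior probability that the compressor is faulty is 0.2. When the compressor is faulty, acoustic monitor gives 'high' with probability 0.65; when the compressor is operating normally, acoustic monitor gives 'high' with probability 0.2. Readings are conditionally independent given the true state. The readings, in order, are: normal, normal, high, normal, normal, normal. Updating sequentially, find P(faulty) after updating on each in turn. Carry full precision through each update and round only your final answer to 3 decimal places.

After 'normal': P(faulty) = 0.35·0.2000 / (0.35·0.2000 + 0.8·0.8000) ≈ 0.0986
After 'normal': P(faulty) = 0.35·0.0986 / (0.35·0.0986 + 0.8·0.9014) ≈ 0.0457
After 'high': P(faulty) = 0.65·0.0457 / (0.65·0.0457 + 0.2·0.9543) ≈ 0.1346
After 'normal': P(faulty) = 0.35·0.1346 / (0.35·0.1346 + 0.8·0.8654) ≈ 0.0637
After 'normal': P(faulty) = 0.35·0.0637 / (0.35·0.0637 + 0.8·0.9363) ≈ 0.0289
After 'normal': P(faulty) = 0.35·0.0289 / (0.35·0.0289 + 0.8·0.9711) ≈ 0.0129

0.013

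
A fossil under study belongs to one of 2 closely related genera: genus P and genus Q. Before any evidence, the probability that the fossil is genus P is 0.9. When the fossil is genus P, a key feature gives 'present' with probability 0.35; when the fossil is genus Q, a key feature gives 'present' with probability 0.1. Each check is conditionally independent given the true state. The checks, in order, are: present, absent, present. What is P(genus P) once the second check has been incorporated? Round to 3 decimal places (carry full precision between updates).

0.958

Each posterior becomes the prior for the next update.
After 'present': P(genus P) = 0.35·0.9000 / (0.35·0.9000 + 0.1·0.1000) ≈ 0.9692
After 'absent': P(genus P) = 0.65·0.9692 / (0.65·0.9692 + 0.9·0.0308) ≈ 0.9579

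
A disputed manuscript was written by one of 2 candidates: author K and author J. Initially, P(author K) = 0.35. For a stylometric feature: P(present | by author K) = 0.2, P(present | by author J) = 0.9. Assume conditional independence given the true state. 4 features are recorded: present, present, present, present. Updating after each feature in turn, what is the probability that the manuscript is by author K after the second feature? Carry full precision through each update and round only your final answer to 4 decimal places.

0.0259

After 'present': P(author K) = 0.2·0.3500 / (0.2·0.3500 + 0.9·0.6500) ≈ 0.1069
After 'present': P(author K) = 0.2·0.1069 / (0.2·0.1069 + 0.9·0.8931) ≈ 0.0259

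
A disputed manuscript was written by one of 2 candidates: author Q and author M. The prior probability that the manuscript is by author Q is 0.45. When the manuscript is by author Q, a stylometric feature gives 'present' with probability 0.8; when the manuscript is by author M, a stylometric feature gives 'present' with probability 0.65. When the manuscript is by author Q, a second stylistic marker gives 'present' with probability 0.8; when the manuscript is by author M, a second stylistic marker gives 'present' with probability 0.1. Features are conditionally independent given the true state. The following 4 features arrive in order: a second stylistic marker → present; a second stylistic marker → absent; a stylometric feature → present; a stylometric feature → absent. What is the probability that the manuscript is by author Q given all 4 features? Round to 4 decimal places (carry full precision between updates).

0.5057

After a second stylistic marker='present': P(author Q) = 0.8·0.4500 / (0.8·0.4500 + 0.1·0.5500) ≈ 0.8675
After a second stylistic marker='absent': P(author Q) = 0.2·0.8675 / (0.2·0.8675 + 0.9·0.1325) ≈ 0.5926
After a stylometric feature='present': P(author Q) = 0.8·0.5926 / (0.8·0.5926 + 0.65·0.4074) ≈ 0.6416
After a stylometric feature='absent': P(author Q) = 0.2·0.6416 / (0.2·0.6416 + 0.35·0.3584) ≈ 0.5057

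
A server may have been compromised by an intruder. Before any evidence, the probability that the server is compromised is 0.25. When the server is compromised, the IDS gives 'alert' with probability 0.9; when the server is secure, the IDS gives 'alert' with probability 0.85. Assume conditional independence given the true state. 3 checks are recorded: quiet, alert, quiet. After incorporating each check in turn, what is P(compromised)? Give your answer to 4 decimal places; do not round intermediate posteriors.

0.1356

After 'quiet': P(compromised) = 0.1·0.2500 / (0.1·0.2500 + 0.15·0.7500) ≈ 0.1818
After 'alert': P(compromised) = 0.9·0.1818 / (0.9·0.1818 + 0.85·0.8182) ≈ 0.1905
After 'quiet': P(compromised) = 0.1·0.1905 / (0.1·0.1905 + 0.15·0.8095) ≈ 0.1356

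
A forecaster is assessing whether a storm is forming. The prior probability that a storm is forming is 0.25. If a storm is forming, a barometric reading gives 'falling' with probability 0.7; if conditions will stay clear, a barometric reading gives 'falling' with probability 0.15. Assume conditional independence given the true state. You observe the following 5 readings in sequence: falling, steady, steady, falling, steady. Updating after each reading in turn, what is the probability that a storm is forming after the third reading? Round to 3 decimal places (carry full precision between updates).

After 'falling': P(storm) = 0.7·0.2500 / (0.7·0.2500 + 0.15·0.7500) ≈ 0.6087
After 'steady': P(storm) = 0.3·0.6087 / (0.3·0.6087 + 0.85·0.3913) ≈ 0.3544
After 'steady': P(storm) = 0.3·0.3544 / (0.3·0.3544 + 0.85·0.6456) ≈ 0.1623

0.162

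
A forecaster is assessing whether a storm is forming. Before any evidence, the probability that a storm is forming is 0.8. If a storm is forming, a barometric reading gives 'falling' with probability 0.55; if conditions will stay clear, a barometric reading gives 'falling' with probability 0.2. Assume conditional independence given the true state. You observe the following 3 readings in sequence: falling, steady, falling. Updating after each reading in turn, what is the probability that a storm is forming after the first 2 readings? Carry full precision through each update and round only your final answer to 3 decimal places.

After 'falling': P(storm) = 0.55·0.8000 / (0.55·0.8000 + 0.2·0.2000) ≈ 0.9167
After 'steady': P(storm) = 0.45·0.9167 / (0.45·0.9167 + 0.8·0.0833) ≈ 0.8609

0.861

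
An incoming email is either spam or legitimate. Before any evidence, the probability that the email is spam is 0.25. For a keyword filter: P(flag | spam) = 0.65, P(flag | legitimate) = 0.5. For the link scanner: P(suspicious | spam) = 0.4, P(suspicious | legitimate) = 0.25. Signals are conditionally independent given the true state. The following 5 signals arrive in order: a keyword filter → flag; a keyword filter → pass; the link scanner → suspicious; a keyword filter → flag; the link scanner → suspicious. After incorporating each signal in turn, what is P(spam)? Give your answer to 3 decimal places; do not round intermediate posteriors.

0.502

After a keyword filter='flag': P(spam) = 0.65·0.2500 / (0.65·0.2500 + 0.5·0.7500) ≈ 0.3023
After a keyword filter='pass': P(spam) = 0.35·0.3023 / (0.35·0.3023 + 0.5·0.6977) ≈ 0.2327
After the link scanner='suspicious': P(spam) = 0.4·0.2327 / (0.4·0.2327 + 0.25·0.7673) ≈ 0.3268
After a keyword filter='flag': P(spam) = 0.65·0.3268 / (0.65·0.3268 + 0.5·0.6732) ≈ 0.3869
After the link scanner='suspicious': P(spam) = 0.4·0.3869 / (0.4·0.3869 + 0.25·0.6131) ≈ 0.5024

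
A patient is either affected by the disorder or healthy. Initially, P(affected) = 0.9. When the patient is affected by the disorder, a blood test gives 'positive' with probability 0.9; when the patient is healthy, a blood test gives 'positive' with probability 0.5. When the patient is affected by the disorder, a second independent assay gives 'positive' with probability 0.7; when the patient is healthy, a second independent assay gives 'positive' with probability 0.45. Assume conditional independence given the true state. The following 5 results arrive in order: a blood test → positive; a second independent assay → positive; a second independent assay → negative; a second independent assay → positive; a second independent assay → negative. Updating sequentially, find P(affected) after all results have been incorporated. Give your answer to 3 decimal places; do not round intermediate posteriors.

0.921

After a blood test='positive': P(affected) = 0.9·0.9000 / (0.9·0.9000 + 0.5·0.1000) ≈ 0.9419
After a second independent assay='positive': P(affected) = 0.7·0.9419 / (0.7·0.9419 + 0.45·0.0581) ≈ 0.9618
After a second independent assay='negative': P(affected) = 0.3·0.9618 / (0.3·0.9618 + 0.55·0.0382) ≈ 0.9322
After a second independent assay='positive': P(affected) = 0.7·0.9322 / (0.7·0.9322 + 0.45·0.0678) ≈ 0.9553
After a second independent assay='negative': P(affected) = 0.3·0.9553 / (0.3·0.9553 + 0.55·0.0447) ≈ 0.9210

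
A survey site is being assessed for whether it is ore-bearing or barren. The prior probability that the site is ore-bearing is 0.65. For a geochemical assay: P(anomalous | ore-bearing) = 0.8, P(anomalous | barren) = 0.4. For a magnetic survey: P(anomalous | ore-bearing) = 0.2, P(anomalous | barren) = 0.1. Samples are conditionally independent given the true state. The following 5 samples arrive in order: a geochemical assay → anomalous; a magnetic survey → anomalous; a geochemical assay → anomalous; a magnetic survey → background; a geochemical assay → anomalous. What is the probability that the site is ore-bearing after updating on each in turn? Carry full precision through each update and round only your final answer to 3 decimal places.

Each posterior becomes the prior for the next update.
After a geochemical assay='anomalous': P(ore) = 0.8·0.6500 / (0.8·0.6500 + 0.4·0.3500) ≈ 0.7879
After a magnetic survey='anomalous': P(ore) = 0.2·0.7879 / (0.2·0.7879 + 0.1·0.2121) ≈ 0.8814
After a geochemical assay='anomalous': P(ore) = 0.8·0.8814 / (0.8·0.8814 + 0.4·0.1186) ≈ 0.9369
After a magnetic survey='background': P(ore) = 0.8·0.9369 / (0.8·0.9369 + 0.9·0.0631) ≈ 0.9296
After a geochemical assay='anomalous': P(ore) = 0.8·0.9296 / (0.8·0.9296 + 0.4·0.0704) ≈ 0.9635

0.964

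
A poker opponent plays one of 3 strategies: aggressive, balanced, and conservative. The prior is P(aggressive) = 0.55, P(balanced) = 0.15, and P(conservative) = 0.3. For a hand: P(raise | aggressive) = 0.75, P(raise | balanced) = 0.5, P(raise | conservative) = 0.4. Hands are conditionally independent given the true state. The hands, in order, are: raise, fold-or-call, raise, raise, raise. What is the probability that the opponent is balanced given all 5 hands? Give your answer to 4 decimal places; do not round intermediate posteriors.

Apply Bayes' rule sequentially, carrying P(balanced) forward.
After 'raise': normaliser = 0.75·0.5500 + 0.5·0.1500 + 0.4·0.3000; P(aggressive) ≈ 0.6790, P(balanced) ≈ 0.1235, P(conservative) ≈ 0.1975
After 'fold-or-call': normaliser = 0.25·0.6790 + 0.5·0.1235 + 0.6·0.1975; P(aggressive) ≈ 0.4850, P(balanced) ≈ 0.1764, P(conservative) ≈ 0.3386
After 'raise': normaliser = 0.75·0.4850 + 0.5·0.1764 + 0.4·0.3386; P(aggressive) ≈ 0.6193, P(balanced) ≈ 0.1501, P(conservative) ≈ 0.2306
After 'raise': normaliser = 0.75·0.6193 + 0.5·0.1501 + 0.4·0.2306; P(aggressive) ≈ 0.7352, P(balanced) ≈ 0.1188, P(conservative) ≈ 0.1460
After 'raise': normaliser = 0.75·0.7352 + 0.5·0.1188 + 0.4·0.1460; P(aggressive) ≈ 0.8240, P(balanced) ≈ 0.0888, P(conservative) ≈ 0.0873

0.0888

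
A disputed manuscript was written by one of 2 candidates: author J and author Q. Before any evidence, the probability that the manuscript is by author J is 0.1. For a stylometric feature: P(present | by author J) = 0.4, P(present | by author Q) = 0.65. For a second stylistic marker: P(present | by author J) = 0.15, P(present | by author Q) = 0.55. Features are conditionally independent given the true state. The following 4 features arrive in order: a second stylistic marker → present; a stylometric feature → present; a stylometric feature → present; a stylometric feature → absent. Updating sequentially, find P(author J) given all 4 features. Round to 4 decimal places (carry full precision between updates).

After a second stylistic marker='present': P(author J) = 0.15·0.1000 / (0.15·0.1000 + 0.55·0.9000) ≈ 0.0294
After a stylometric feature='present': P(author J) = 0.4·0.0294 / (0.4·0.0294 + 0.65·0.9706) ≈ 0.0183
After a stylometric feature='present': P(author J) = 0.4·0.0183 / (0.4·0.0183 + 0.65·0.9817) ≈ 0.0113
After a stylometric feature='absent': P(author J) = 0.6·0.0113 / (0.6·0.0113 + 0.35·0.9887) ≈ 0.0193

0.0193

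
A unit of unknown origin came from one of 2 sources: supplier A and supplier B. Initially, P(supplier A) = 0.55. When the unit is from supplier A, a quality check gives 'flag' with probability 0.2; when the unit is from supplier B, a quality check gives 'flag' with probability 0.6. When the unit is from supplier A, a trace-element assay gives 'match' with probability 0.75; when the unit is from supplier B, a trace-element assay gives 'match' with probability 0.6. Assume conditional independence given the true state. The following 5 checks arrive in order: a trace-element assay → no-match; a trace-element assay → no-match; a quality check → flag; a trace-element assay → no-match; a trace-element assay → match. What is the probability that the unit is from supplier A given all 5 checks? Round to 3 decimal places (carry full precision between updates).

0.111

After a trace-element assay='no-match': P(supplier A) = 0.25·0.5500 / (0.25·0.5500 + 0.4·0.4500) ≈ 0.4331
After a trace-element assay='no-match': P(supplier A) = 0.25·0.4331 / (0.25·0.4331 + 0.4·0.5669) ≈ 0.3231
After a quality check='flag': P(supplier A) = 0.2·0.3231 / (0.2·0.3231 + 0.6·0.6769) ≈ 0.1373
After a trace-element assay='no-match': P(supplier A) = 0.25·0.1373 / (0.25·0.1373 + 0.4·0.8627) ≈ 0.0905
After a trace-element assay='match': P(supplier A) = 0.75·0.0905 / (0.75·0.0905 + 0.6·0.9095) ≈ 0.1106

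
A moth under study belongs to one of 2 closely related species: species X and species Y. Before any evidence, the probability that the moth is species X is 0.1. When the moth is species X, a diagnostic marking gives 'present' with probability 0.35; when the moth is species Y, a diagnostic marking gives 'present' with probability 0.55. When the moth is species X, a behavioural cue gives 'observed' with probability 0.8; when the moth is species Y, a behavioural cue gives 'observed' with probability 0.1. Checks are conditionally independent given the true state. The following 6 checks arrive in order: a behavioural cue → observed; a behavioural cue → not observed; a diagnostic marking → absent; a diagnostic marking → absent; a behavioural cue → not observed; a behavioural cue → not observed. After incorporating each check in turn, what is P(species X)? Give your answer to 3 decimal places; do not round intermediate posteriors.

0.020

After a behavioural cue='observed': P(species X) = 0.8·0.1000 / (0.8·0.1000 + 0.1·0.9000) ≈ 0.4706
After a behavioural cue='not observed': P(species X) = 0.2·0.4706 / (0.2·0.4706 + 0.9·0.5294) ≈ 0.1649
After a diagnostic marking='absent': P(species X) = 0.65·0.1649 / (0.65·0.1649 + 0.45·0.8351) ≈ 0.2220
After a diagnostic marking='absent': P(species X) = 0.65·0.2220 / (0.65·0.2220 + 0.45·0.7780) ≈ 0.2919
After a behavioural cue='not observed': P(species X) = 0.2·0.2919 / (0.2·0.2919 + 0.9·0.7081) ≈ 0.0839
After a behavioural cue='not observed': P(species X) = 0.2·0.0839 / (0.2·0.0839 + 0.9·0.9161) ≈ 0.0199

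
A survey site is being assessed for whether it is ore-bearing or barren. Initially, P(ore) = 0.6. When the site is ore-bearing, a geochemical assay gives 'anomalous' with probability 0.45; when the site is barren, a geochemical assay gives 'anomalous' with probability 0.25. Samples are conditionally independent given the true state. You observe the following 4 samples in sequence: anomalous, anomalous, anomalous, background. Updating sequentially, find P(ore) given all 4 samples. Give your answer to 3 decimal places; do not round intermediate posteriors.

Apply Bayes' rule sequentially, carrying P(ore) forward.
After 'anomalous': P(ore) = 0.45·0.6000 / (0.45·0.6000 + 0.25·0.4000) ≈ 0.7297
After 'anomalous': P(ore) = 0.45·0.7297 / (0.45·0.7297 + 0.25·0.2703) ≈ 0.8294
After 'anomalous': P(ore) = 0.45·0.8294 / (0.45·0.8294 + 0.25·0.1706) ≈ 0.8974
After 'background': P(ore) = 0.55·0.8974 / (0.55·0.8974 + 0.75·0.1026) ≈ 0.8651

0.865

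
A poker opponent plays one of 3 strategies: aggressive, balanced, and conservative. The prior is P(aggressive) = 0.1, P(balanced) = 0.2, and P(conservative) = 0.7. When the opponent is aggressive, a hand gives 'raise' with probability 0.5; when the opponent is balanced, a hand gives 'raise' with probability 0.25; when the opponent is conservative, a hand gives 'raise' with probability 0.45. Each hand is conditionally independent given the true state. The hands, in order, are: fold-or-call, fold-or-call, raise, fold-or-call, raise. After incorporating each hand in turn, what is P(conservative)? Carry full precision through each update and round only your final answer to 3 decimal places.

0.737

Each posterior becomes the prior for the next update.
After 'fold-or-call': normaliser = 0.5·0.1000 + 0.75·0.2000 + 0.55·0.7000; P(aggressive) ≈ 0.0855, P(balanced) ≈ 0.2564, P(conservative) ≈ 0.6581
After 'fold-or-call': normaliser = 0.5·0.0855 + 0.75·0.2564 + 0.55·0.6581; P(aggressive) ≈ 0.0716, P(balanced) ≈ 0.3221, P(conservative) ≈ 0.6063
After 'raise': normaliser = 0.5·0.0716 + 0.25·0.3221 + 0.45·0.6063; P(aggressive) ≈ 0.0920, P(balanced) ≈ 0.2069, P(conservative) ≈ 0.7011
After 'fold-or-call': normaliser = 0.5·0.0920 + 0.75·0.2069 + 0.55·0.7011; P(aggressive) ≈ 0.0784, P(balanced) ≈ 0.2645, P(conservative) ≈ 0.6571
After 'raise': normaliser = 0.5·0.0784 + 0.25·0.2645 + 0.45·0.6571; P(aggressive) ≈ 0.0977, P(balanced) ≈ 0.1649, P(conservative) ≈ 0.7374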